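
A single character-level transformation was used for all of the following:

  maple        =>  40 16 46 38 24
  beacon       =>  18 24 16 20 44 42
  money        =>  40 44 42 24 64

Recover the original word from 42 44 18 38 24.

noble

m(#13)→40 and a(#1)→16: differences scale by 2, so n = 2·pos + 14. With a=1..z=26, the number is 2·pos + 14.
Undoing it on 42 44 18 38 24: 42→(42−14)÷2=14=n, 44→(44−14)÷2=15=o, 18→(18−14)÷2=2=b, 38→(38−14)÷2=12=l, 24→(24−14)÷2=5=e.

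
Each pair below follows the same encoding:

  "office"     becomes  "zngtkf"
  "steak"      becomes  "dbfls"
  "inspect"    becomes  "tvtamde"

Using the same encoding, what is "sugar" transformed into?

Shifts by position in office: pos 0: o→z (+11), pos 1: f→n (+8), pos 2: f→g (+1), pos 3: i→t (+11), pos 4: c→k (+8), pos 5: e→f (+1) — repeating every 3. It's a Vigenère-style cipher with numeric key [11,8,1]: position i shifts by key[i mod 3].
For sugar: s+11=d, u+8=c, g+1=h, a+11=l, r+8=z.

dchlz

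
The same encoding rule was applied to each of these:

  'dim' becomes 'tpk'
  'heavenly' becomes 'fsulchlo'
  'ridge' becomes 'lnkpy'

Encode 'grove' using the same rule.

Read the word backwards and shift each letter +7.
For grove: reverse → evorg; then shift: e+7=l, v+7=c, o+7=v, r+7=y, g+7=n.

lcvyn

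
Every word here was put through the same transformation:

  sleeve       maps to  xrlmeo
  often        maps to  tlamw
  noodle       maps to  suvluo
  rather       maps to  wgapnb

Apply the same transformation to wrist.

In sleeve: s→x is +5, l→r is +6, e→l is +7, e→m is +8 — the shift increases by 1 each position. Letter i (0-indexed) is shifted by i+5, so successive shifts are 5, 6, 7, ….
On wrist: w+5=b, r+6=x, i+7=p, s+8=a, t+9=c.

bxpac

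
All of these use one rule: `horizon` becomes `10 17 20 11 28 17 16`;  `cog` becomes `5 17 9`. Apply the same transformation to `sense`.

The number is (letter's place in the alphabet, a=1) + 2.
For sense: s=19→21, e=5→7, n=14→16, s=19→21, e=5→7.

21 7 16 21 7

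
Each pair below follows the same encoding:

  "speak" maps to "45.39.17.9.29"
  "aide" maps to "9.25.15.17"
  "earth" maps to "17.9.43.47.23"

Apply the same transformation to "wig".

53.25.21

s(#19)→45 and p(#16)→39: differences scale by 2, so n = 2·pos + 7. With a=1..z=26, the number is 2·pos + 7.
Applying it to wig: w=23→53, i=9→25, g=7→21.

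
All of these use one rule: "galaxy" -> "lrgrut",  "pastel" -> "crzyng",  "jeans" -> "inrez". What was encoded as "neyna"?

enter

Each letter's alphabet position (a=0..z=25) is mapped through 25·x+17 mod 26 — an affine cipher.
Decoding neyna: n(13)→25·(13−17)≡4=e; e(4)→25·(4−17)≡13=n; y(24)→25·(24−17)≡19=t; n(13)→25·(13−17)≡4=e; a(0)→25·(0−17)≡17=r (all mod 26).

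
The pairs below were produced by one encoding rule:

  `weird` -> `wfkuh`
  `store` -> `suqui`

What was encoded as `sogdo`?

sneak

In weird: w→w is +0, e→f is +1, i→k is +2, r→u is +3 — the shift increases by 1 each position. Letter i (0-indexed) is shifted by i+0, so successive shifts are 0, 1, 2, ….
Undoing it on sogdo: s−0=s, o−1=n, g−2=e, d−3=a, o−4=k.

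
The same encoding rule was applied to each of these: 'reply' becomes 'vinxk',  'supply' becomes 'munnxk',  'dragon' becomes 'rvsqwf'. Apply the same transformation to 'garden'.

qsvrif

Treating letters as 0–25, the rule is x ↦ 17x + 18 (mod 26).
For garden: g(6)→17·6+18≡16=q; a(0)→17·0+18≡18=s; r(17)→17·17+18≡21=v; d(3)→17·3+18≡17=r; e(4)→17·4+18≡8=i; n(13)→17·13+18≡5=f (all mod 26).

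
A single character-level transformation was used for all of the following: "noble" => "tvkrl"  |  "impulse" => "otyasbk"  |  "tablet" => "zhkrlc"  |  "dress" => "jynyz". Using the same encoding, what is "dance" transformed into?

Shifts by position in noble: pos 0: n→t (+6), pos 1: o→v (+7), pos 2: b→k (+9), pos 3: l→r (+6), pos 4: e→l (+7) — repeating every 3. It's a Vigenère-style cipher with numeric key [6,7,9]: position i shifts by key[i mod 3].
For dance: d+6=j, a+7=h, n+9=w, c+6=i, e+7=l.

jhwil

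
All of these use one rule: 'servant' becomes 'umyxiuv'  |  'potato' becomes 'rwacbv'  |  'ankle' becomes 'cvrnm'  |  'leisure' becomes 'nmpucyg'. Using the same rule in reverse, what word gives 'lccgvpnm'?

Shifts by position in servant: pos 0: s→u (+2), pos 1: e→m (+8), pos 2: r→y (+7), pos 3: v→x (+2), pos 4: a→i (+8), pos 5: n→u (+7) — repeating every 3. A repeating key of period 3 is used — shifts +2, +8, +7 over and over.
Reversing it on lccgvpnm: l−2=j, c−8=u, c−7=v, g−2=e, v−8=n, p−7=i, n−2=l, m−8=e.

juvenile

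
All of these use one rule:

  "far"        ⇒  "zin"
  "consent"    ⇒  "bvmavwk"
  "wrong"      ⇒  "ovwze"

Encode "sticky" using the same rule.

The output letters match the input read backwards, each shifted +8: far reversed is raf. The word is reversed, then every letter is shifted forward by 8.
On sticky: reverse → ykcits; then shift: y+8=g, k+8=s, c+8=k, i+8=q, t+8=b, s+8=a.

gskqba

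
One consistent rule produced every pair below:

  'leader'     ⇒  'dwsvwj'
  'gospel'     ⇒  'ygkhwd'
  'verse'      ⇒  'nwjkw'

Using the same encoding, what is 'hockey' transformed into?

zgucwq

Each letter is shifted forward by 18 in the alphabet (a Caesar shift of +18).
For hockey: h+18=z, o+18=g, c+18=u, k+18=c, e+18=w, y+18=q.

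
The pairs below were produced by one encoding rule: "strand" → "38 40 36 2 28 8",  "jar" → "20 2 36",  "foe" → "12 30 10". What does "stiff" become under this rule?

With a=1..z=26, the number is 2·pos.
On stiff: s=19→38, t=20→40, i=9→18, f=6→12, f=6→12.

38 40 18 12 12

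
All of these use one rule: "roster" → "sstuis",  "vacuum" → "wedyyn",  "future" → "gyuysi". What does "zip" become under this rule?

amq

The shift depends on letter class: consonant r→s is +1, but vowel o→s is +4. The rule splits by letter class: vowels +4, consonants +1.
Applying it to zip: z(cons)+1=a, i(vowel)+4=m, p(cons)+1=q.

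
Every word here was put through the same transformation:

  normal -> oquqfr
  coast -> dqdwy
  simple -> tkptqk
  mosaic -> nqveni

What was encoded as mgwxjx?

In normal: n→o is +1, o→q is +2, r→u is +3, m→q is +4 — the shift increases by 1 each position. The shift increases by 1 at each position, starting from +1: 1, 2, 3, ….
Reversing it on mgwxjx: m−1=l, g−2=e, w−3=t, x−4=t, j−5=e, x−6=r.

letter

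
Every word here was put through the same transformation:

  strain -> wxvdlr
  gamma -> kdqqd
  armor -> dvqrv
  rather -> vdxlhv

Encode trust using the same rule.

xvxwx

The shift depends on letter class: consonant s→w is +4, but vowel a→d is +3. Vowels shift forward by 3 and consonants shift forward by 4.
For trust: t(cons)+4=x, r(cons)+4=v, u(vowel)+3=x, s(cons)+4=w, t(cons)+4=x.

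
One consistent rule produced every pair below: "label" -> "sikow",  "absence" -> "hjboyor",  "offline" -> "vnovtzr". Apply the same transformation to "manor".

tiwyc

In label: l→s is +7, a→i is +8, b→k is +9, e→o is +10 — the shift increases by 1 each position. Each letter shifts forward by (position + 7), i.e. 7, 8, 9, … — the shift grows by one for each successive letter.
For manor: m+7=t, a+8=i, n+9=w, o+10=y, r+11=c.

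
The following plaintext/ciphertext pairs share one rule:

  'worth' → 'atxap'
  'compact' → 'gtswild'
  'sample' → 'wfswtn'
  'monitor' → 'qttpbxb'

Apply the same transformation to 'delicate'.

In worth: w→a is +4, o→t is +5, r→x is +6, t→a is +7 — the shift increases by 1 each position. Letter i (0-indexed) is shifted by i+4, so successive shifts are 4, 5, 6, ….
On delicate: d+4=h, e+5=j, l+6=r, i+7=p, c+8=k, a+9=j, t+10=d, e+11=p.

hjrpkjdp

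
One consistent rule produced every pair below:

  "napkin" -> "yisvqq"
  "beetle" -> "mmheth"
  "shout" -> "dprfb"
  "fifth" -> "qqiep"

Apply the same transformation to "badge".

Shifts by position in napkin: pos 0: n→y (+11), pos 1: a→i (+8), pos 2: p→s (+3), pos 3: k→v (+11), pos 4: i→q (+8), pos 5: n→q (+3) — repeating every 3. It's a Vigenère-style cipher with numeric key [11,8,3]: position i shifts by key[i mod 3].
For badge: b+11=m, a+8=i, d+3=g, g+11=r, e+8=m.

migrm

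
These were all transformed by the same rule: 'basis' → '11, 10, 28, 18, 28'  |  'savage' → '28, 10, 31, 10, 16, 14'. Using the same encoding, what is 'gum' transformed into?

16, 30, 22

b is letter #2 and maps to 11: an offset of 9. The number is (letter's place in the alphabet, a=1) + 9.
On gum: g=7→16, u=21→30, m=13→22.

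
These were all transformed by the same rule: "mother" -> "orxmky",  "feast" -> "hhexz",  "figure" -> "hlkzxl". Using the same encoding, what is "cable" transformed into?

edfqk

In mother: m→o is +2, o→r is +3, t→x is +4, h→m is +5 — the shift increases by 1 each position. Letter i (0-indexed) is shifted by i+2, so successive shifts are 2, 3, 4, ….
On cable: c+2=e, a+3=d, b+4=f, l+5=q, e+6=k.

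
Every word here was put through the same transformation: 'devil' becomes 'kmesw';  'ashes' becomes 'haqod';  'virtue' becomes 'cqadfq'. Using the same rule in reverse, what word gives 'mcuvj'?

fully

Letter i (0-indexed) is shifted by i+7, so successive shifts are 7, 8, 9, ….
Reversing it on mcuvj: m−7=f, c−8=u, u−9=l, v−10=l, j−11=y.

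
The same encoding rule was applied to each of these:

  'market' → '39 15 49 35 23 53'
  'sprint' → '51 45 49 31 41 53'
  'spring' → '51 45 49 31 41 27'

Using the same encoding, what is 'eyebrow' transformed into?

23 63 23 17 49 43 59

The formula is n = 2×(alphabet index, a=1) + 13.
For eyebrow: e=5→23, y=25→63, e=5→23, b=2→17, r=18→49, o=15→43, w=23→59.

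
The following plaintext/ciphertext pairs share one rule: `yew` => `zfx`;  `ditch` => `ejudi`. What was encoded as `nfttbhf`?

message

This is a Caesar cipher with shift 1.
Decoding nfttbhf: n−1=m, f−1=e, t−1=s, t−1=s, b−1=a, h−1=g, f−1=e.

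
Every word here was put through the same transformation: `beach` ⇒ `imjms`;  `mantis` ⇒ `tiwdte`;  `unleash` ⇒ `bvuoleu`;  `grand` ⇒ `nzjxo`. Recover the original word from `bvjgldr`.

Each letter shifts forward by (position + 7), i.e. 7, 8, 9, … — the shift grows by one for each successive letter.
Reversing it on bvjgldr: b−7=u, v−8=n, j−9=a, g−10=w, l−11=a, d−12=r, r−13=e.

unaware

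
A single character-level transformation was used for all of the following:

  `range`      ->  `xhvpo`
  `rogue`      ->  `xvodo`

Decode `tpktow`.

nickel

In range: r→x is +6, a→h is +7, n→v is +8, g→p is +9 — the shift increases by 1 each position. The shift increases by 1 at each position, starting from +6: 6, 7, 8, ….
Undoing it on tpktow: t−6=n, p−7=i, k−8=c, t−9=k, o−10=e, w−11=l.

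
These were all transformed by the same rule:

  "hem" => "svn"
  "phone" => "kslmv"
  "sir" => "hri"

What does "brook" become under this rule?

yillp

This is the alphabet-reversal cipher (Atbash): a becomes z, b becomes y, etc.
On brook: b↔y, r↔i, o↔l, o↔l, k↔p.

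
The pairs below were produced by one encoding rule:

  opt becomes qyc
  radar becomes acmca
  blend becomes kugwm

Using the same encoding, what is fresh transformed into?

The shift depends on letter class: consonant p→y is +9, but vowel o→q is +2. The rule splits by letter class: vowels +2, consonants +9.
Applying it to fresh: f(cons)+9=o, r(cons)+9=a, e(vowel)+2=g, s(cons)+9=b, h(cons)+9=q.

oagbq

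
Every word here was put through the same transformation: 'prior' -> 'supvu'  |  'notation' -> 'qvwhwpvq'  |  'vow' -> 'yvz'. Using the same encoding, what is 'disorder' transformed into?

Vowels shift forward by 7 and consonants shift forward by 3.
For disorder: d(cons)+3=g, i(vowel)+7=p, s(cons)+3=v, o(vowel)+7=v, r(cons)+3=u, d(cons)+3=g, e(vowel)+7=l, r(cons)+3=u.

gpvvuglu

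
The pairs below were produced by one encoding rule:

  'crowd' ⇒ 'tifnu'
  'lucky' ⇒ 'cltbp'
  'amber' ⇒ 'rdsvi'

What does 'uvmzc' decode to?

Compare letters: c→t is +17, r→i is +17, o→f is +17 — a constant shift. It's a constant shift of +17 (ROT17).
Undoing it on uvmzc: u−17=d, v−17=e, m−17=v, z−17=i, c−17=l.

devil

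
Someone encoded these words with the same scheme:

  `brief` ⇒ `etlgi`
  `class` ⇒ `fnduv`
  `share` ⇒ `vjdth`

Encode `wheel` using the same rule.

zjhgo

Shifts by position in brief: pos 0: b→e (+3), pos 1: r→t (+2), pos 2: i→l (+3), pos 3: e→g (+2) — repeating every 2. It's a Vigenère-style cipher with numeric key [3,2]: position i shifts by key[i mod 2].
On wheel: w+3=z, h+2=j, e+3=h, e+2=g, l+3=o.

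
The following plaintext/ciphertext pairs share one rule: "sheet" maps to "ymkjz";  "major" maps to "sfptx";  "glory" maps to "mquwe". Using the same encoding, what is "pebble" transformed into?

A repeating key of period 2 is used — shifts +6, +5 over and over.
On pebble: p+6=v, e+5=j, b+6=h, b+5=g, l+6=r, e+5=j.

vjhgrj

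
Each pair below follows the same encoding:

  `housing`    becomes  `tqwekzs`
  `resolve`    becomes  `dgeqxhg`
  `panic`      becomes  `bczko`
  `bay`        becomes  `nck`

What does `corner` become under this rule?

oqdzgd

Two shifts are in play — +2 for a/e/i/o/u, +12 for every other letter.
For corner: c(cons)+12=o, o(vowel)+2=q, r(cons)+12=d, n(cons)+12=z, e(vowel)+2=g, r(cons)+12=d.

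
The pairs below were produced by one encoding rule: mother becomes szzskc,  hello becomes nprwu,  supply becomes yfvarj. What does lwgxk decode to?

Shifts by position in mother: pos 0: m→s (+6), pos 1: o→z (+11), pos 2: t→z (+6), pos 3: h→s (+11) — repeating every 2. The shifts repeat in a cycle of length 2: positions 0,1,… shift by +6, +11, then the pattern repeats.
Undoing it on lwgxk: l−6=f, w−11=l, g−6=a, x−11=m, k−6=e.

flame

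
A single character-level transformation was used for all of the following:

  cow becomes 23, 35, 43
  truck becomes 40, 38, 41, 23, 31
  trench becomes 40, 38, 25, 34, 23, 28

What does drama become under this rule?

The number is (letter's place in the alphabet, a=1) + 20.
On drama: d=4→24, r=18→38, a=1→21, m=13→33, a=1→21.

24, 38, 21, 33, 21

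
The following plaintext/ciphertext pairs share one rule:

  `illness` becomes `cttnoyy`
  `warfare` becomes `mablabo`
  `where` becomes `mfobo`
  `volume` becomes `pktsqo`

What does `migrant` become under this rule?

i(8)→c(2) and l(11)→t(19) fit y≡23x+0 (mod 26); the inverse of 23 mod 26 is 17. Treating letters as 0–25, the rule is x ↦ 23x + 0 (mod 26).
Applying it to migrant: m(12)→23·12+0≡16=q; i(8)→23·8+0≡2=c; g(6)→23·6+0≡8=i; r(17)→23·17+0≡1=b; a(0)→23·0+0≡0=a; n(13)→23·13+0≡13=n; t(19)→23·19+0≡21=v (all mod 26).

qcibanv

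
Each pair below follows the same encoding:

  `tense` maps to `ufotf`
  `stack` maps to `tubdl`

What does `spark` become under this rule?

tqbsl

Compare letters: t→u is +1, e→f is +1, n→o is +1 — a constant shift. This is a Caesar cipher with shift 1.
On spark: s+1=t, p+1=q, a+1=b, r+1=s, k+1=l.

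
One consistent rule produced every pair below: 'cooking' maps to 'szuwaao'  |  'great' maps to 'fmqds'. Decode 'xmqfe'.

steal

The output letters match the input read backwards, each shifted +12: cooking reversed is gnikooc. Read the word backwards and shift each letter +12.
Reversing it on xmqfe: shift back: x−12=l, m−12=a, q−12=e, f−12=t, e−12=s → laets; then reverse → steal.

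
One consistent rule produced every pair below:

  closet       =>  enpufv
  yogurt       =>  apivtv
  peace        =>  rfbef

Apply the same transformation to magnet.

The shift depends on letter class: consonant c→e is +2, but vowel o→p is +1. The rule splits by letter class: vowels +1, consonants +2.
Applying it to magnet: m(cons)+2=o, a(vowel)+1=b, g(cons)+2=i, n(cons)+2=p, e(vowel)+1=f, t(cons)+2=v.

obipfv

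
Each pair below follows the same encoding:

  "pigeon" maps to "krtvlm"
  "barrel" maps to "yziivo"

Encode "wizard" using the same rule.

draziw

Each pair mirrors across the alphabet (p↔k, i↔r, g↔t): positions sum to 25. This is the alphabet-reversal cipher (Atbash): a becomes z, b becomes y, etc.
On wizard: w↔d, i↔r, z↔a, a↔z, r↔i, d↔w.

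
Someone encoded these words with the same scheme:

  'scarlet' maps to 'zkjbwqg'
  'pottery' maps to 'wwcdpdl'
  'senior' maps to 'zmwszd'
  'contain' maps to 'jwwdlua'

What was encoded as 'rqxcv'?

kiosk

In scarlet: s→z is +7, c→k is +8, a→j is +9, r→b is +10 — the shift increases by 1 each position. Letter i (0-indexed) is shifted by i+7, so successive shifts are 7, 8, 9, ….
Reversing it on rqxcv: r−7=k, q−8=i, x−9=o, c−10=s, v−11=k.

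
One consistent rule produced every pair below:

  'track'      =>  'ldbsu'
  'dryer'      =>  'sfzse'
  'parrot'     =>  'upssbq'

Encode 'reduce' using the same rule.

fdvefs

The output letters match the input read backwards, each shifted +1: track reversed is kcart. Two steps: reverse the string, then apply a Caesar shift of +1.
On reduce: reverse → ecuder; then shift: e+1=f, c+1=d, u+1=v, d+1=e, e+1=f, r+1=s.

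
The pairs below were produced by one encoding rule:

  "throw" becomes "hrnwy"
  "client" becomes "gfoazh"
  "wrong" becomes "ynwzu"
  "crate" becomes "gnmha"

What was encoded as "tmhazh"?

patent

This is an affine cipher: with a=0,…,z=25, each position x becomes (23x+12) mod 26.
Decoding tmhazh: t(19)→17·(19−12)≡15=p; m(12)→17·(12−12)≡0=a; h(7)→17·(7−12)≡19=t; a(0)→17·(0−12)≡4=e; z(25)→17·(25−12)≡13=n; h(7)→17·(7−12)≡19=t (all mod 26).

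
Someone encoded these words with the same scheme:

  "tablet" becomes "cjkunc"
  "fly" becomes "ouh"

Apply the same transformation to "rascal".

ajblju

This is a Caesar cipher with shift 9.
For rascal: r+9=a, a+9=j, s+9=b, c+9=l, a+9=j, l+9=u.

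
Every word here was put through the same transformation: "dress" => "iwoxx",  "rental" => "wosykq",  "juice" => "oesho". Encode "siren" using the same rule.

xswos

The shift depends on letter class: consonant d→i is +5, but vowel e→o is +10. Vowels shift forward by 10 and consonants shift forward by 5.
Applying it to siren: s(cons)+5=x, i(vowel)+10=s, r(cons)+5=w, e(vowel)+10=o, n(cons)+5=s.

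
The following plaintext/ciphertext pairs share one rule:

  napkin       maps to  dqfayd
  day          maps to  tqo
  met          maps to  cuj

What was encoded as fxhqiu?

phrase

Every letter moves 16 places later in the alphabet, wrapping around z→a.
Undoing it on fxhqiu: f−16=p, x−16=h, h−16=r, q−16=a, i−16=s, u−16=e.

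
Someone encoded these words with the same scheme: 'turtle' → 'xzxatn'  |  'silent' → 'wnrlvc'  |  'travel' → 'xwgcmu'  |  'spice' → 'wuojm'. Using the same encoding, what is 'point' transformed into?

The shift increases by 1 at each position, starting from +4: 4, 5, 6, ….
On point: p+4=t, o+5=t, i+6=o, n+7=u, t+8=b.

ttoub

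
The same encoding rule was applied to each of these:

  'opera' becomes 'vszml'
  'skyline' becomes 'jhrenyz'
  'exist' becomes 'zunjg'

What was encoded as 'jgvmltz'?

o(14)→v(21) and p(15)→s(18) fit y≡23x+11 (mod 26); the inverse of 23 mod 26 is 17. Treating letters as 0–25, the rule is x ↦ 23x + 11 (mod 26).
Undoing it on jgvmltz: j(9)→17·(9−11)≡18=s; g(6)→17·(6−11)≡19=t; v(21)→17·(21−11)≡14=o; m(12)→17·(12−11)≡17=r; l(11)→17·(11−11)≡0=a; t(19)→17·(19−11)≡6=g; z(25)→17·(25−11)≡4=e (all mod 26).

storage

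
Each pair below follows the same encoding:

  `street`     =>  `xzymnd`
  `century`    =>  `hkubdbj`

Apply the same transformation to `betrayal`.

gkazjilx

The shift increases by 1 at each position, starting from +5: 5, 6, 7, ….
On betrayal: b+5=g, e+6=k, t+7=a, r+8=z, a+9=j, y+10=i, a+11=l, l+12=x.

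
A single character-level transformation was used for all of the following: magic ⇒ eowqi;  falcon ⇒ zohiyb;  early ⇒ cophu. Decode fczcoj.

defeat

Treating letters as 0–25, the rule is x ↦ 23x + 14 (mod 26).
Reversing it on fczcoj: f(5)→17·(5−14)≡3=d; c(2)→17·(2−14)≡4=e; z(25)→17·(25−14)≡5=f; c(2)→17·(2−14)≡4=e; o(14)→17·(14−14)≡0=a; j(9)→17·(9−14)≡19=t (all mod 26).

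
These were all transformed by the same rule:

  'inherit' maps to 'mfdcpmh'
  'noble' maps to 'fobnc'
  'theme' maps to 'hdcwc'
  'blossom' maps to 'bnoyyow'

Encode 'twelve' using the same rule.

hicnzc

i(8)→m(12) and n(13)→f(5) fit y≡9x+18 (mod 26); the inverse of 9 mod 26 is 3. Treating letters as 0–25, the rule is x ↦ 9x + 18 (mod 26).
For twelve: t(19)→9·19+18≡7=h; w(22)→9·22+18≡8=i; e(4)→9·4+18≡2=c; l(11)→9·11+18≡13=n; v(21)→9·21+18≡25=z; e(4)→9·4+18≡2=c (all mod 26).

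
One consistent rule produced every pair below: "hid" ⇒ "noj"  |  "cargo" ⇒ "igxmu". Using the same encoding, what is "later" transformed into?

Compare letters: h→n is +6, i→o is +6, d→j is +6 — a constant shift. Every letter moves 6 places later in the alphabet, wrapping around z→a.
Applying it to later: l+6=r, a+6=g, t+6=z, e+6=k, r+6=x.

rgzkx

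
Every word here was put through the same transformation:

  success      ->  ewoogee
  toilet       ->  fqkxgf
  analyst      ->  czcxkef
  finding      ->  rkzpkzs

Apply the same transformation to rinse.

The shift depends on letter class: consonant s→e is +12, but vowel u→w is +2. The rule splits by letter class: vowels +2, consonants +12.
On rinse: r(cons)+12=d, i(vowel)+2=k, n(cons)+12=z, s(cons)+12=e, e(vowel)+2=g.

dkzeg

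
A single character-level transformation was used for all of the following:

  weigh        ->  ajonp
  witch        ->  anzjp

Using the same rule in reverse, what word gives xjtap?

tenth

In weigh: w→a is +4, e→j is +5, i→o is +6, g→n is +7 — the shift increases by 1 each position. Letter i (0-indexed) is shifted by i+4, so successive shifts are 4, 5, 6, ….
Decoding xjtap: x−4=t, j−5=e, t−6=n, a−7=t, p−8=h.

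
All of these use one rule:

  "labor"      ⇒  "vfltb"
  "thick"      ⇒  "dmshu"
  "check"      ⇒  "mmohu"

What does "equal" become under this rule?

A repeating key of period 2 is used — shifts +10, +5 over and over.
On equal: e+10=o, q+5=v, u+10=e, a+5=f, l+10=v.

ovefv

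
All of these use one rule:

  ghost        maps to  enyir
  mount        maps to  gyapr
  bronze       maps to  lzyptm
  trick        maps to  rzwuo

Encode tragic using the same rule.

rzcewu

g(6)→e(4) and h(7)→n(13) fit y≡9x+2 (mod 26); the inverse of 9 mod 26 is 3. Each letter's alphabet position (a=0..z=25) is mapped through 9·x+2 mod 26 — an affine cipher.
Applying it to tragic: t(19)→9·19+2≡17=r; r(17)→9·17+2≡25=z; a(0)→9·0+2≡2=c; g(6)→9·6+2≡4=e; i(8)→9·8+2≡22=w; c(2)→9·2+2≡20=u (all mod 26).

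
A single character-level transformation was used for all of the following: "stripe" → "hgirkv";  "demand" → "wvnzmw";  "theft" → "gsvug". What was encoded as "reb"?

ivy

Each pair mirrors across the alphabet (s↔h, t↔g, r↔i): positions sum to 25. Letters are reflected about the middle of the alphabet (position → 25−position): Atbash.
Undoing it on reb: r↔i, e↔v, b↔y.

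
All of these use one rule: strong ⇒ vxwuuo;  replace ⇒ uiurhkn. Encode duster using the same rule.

gyxzlz

In strong: s→v is +3, t→x is +4, r→w is +5, o→u is +6 — the shift increases by 1 each position. Each letter shifts forward by (position + 3), i.e. 3, 4, 5, … — the shift grows by one for each successive letter.
On duster: d+3=g, u+4=y, s+5=x, t+6=z, e+7=l, r+8=z.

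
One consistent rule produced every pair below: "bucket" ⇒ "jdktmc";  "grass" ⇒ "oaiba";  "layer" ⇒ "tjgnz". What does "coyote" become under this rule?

kxgxbn

Shifts by position in bucket: pos 0: b→j (+8), pos 1: u→d (+9), pos 2: c→k (+8), pos 3: k→t (+9) — repeating every 2. A repeating key of period 2 is used — shifts +8, +9 over and over.
Applying it to coyote: c+8=k, o+9=x, y+8=g, o+9=x, t+8=b, e+9=n.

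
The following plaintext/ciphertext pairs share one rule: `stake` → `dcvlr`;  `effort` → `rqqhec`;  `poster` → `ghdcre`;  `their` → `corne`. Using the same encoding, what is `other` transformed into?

s(18)→d(3) and t(19)→c(2) fit y≡25x+21 (mod 26); the inverse of 25 mod 26 is 25. Each letter's alphabet position (a=0..z=25) is mapped through 25·x+21 mod 26 — an affine cipher.
For other: o(14)→25·14+21≡7=h; t(19)→25·19+21≡2=c; h(7)→25·7+21≡14=o; e(4)→25·4+21≡17=r; r(17)→25·17+21≡4=e (all mod 26).

hcore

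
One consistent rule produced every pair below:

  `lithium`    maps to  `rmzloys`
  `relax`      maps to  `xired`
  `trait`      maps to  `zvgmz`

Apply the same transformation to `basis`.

heymy

It's a Vigenère-style cipher with numeric key [6,4]: position i shifts by key[i mod 2].
Applying it to basis: b+6=h, a+4=e, s+6=y, i+4=m, s+6=y.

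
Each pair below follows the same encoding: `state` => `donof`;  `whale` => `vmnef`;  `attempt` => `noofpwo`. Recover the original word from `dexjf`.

This is an affine cipher: with a=0,…,z=25, each position x becomes (11x+13) mod 26.
Decoding dexjf: d(3)→19·(3−13)≡18=s; e(4)→19·(4−13)≡11=l; x(23)→19·(23−13)≡8=i; j(9)→19·(9−13)≡2=c; f(5)→19·(5−13)≡4=e (all mod 26).

slice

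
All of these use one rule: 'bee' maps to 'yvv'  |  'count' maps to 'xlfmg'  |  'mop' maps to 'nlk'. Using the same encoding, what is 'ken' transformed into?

pvm

Each pair mirrors across the alphabet (b↔y, e↔v, e↔v): positions sum to 25. Letters are reflected about the middle of the alphabet (position → 25−position): Atbash.
For ken: k↔p, e↔v, n↔m.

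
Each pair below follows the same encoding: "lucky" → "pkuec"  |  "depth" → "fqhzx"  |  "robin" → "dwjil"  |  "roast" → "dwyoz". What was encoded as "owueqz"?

socket

l(11)→p(15) and u(20)→k(10) fit y≡11x+24 (mod 26); the inverse of 11 mod 26 is 19. Each letter's alphabet position (a=0..z=25) is mapped through 11·x+24 mod 26 — an affine cipher.
Reversing it on owueqz: o(14)→19·(14−24)≡18=s; w(22)→19·(22−24)≡14=o; u(20)→19·(20−24)≡2=c; e(4)→19·(4−24)≡10=k; q(16)→19·(16−24)≡4=e; z(25)→19·(25−24)≡19=t (all mod 26).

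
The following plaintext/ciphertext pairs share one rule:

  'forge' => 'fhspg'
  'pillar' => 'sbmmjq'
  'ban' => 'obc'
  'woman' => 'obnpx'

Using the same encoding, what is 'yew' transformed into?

The output letters match the input read backwards, each shifted +1: forge reversed is egrof. Read the word backwards and shift each letter +1.
On yew: reverse → wey; then shift: w+1=x, e+1=f, y+1=z.

xfz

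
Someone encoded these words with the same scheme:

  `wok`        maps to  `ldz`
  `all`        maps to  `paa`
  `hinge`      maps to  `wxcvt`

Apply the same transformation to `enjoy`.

Compare letters: w→l is +15, o→d is +15, k→z is +15 — a constant shift. Every letter moves 15 places later in the alphabet, wrapping around z→a.
For enjoy: e+15=t, n+15=c, j+15=y, o+15=d, y+15=n.

tcydn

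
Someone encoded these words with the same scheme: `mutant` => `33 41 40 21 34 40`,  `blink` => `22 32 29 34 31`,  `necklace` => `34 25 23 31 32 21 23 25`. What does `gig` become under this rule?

m is letter #13 and maps to 33: an offset of 20. The number is (letter's place in the alphabet, a=1) + 20.
Applying it to gig: g=7→27, i=9→29, g=7→27.

27 29 27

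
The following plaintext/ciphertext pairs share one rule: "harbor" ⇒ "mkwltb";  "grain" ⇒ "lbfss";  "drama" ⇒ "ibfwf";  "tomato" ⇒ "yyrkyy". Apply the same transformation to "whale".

brfvj

Shifts by position in harbor: pos 0: h→m (+5), pos 1: a→k (+10), pos 2: r→w (+5), pos 3: b→l (+10) — repeating every 2. A repeating key of period 2 is used — shifts +5, +10 over and over.
On whale: w+5=b, h+10=r, a+5=f, l+10=v, e+5=j.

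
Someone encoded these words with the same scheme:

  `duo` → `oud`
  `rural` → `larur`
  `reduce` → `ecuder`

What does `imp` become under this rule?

pmi

The output letters match the input read backwards: duo reversed is oud. The word is simply reversed.
On imp: reverse → pmi.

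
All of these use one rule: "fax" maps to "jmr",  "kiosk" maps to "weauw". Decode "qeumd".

The word is reversed, then every letter is shifted forward by 12.
Decoding qeumd: shift back: q−12=e, e−12=s, u−12=i, m−12=a, d−12=r → esiar; then reverse → raise.

raise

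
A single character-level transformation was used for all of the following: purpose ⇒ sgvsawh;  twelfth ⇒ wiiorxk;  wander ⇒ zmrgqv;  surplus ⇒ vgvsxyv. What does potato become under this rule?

saxdfs

Shifts by position in purpose: pos 0: p→s (+3), pos 1: u→g (+12), pos 2: r→v (+4), pos 3: p→s (+3), pos 4: o→a (+12), pos 5: s→w (+4) — repeating every 3. A repeating key of period 3 is used — shifts +3, +12, +4 over and over.
For potato: p+3=s, o+12=a, t+4=x, a+3=d, t+12=f, o+4=s.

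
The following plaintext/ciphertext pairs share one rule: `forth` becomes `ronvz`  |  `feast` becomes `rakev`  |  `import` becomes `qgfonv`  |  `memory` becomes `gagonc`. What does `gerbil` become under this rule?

ianbqp

This is an affine cipher: with a=0,…,z=25, each position x becomes (17x+10) mod 26.
Applying it to gerbil: g(6)→17·6+10≡8=i; e(4)→17·4+10≡0=a; r(17)→17·17+10≡13=n; b(1)→17·1+10≡1=b; i(8)→17·8+10≡16=q; l(11)→17·11+10≡15=p (all mod 26).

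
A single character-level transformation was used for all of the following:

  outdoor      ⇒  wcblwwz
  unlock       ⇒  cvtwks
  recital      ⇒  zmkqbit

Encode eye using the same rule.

mgm

Compare letters: o→w is +8, u→c is +8, t→b is +8 — a constant shift. This is a Caesar cipher with shift 8.
Applying it to eye: e+8=m, y+8=g, e+8=m.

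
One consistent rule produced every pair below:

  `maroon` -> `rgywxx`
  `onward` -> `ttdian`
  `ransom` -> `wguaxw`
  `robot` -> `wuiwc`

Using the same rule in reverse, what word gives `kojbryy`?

In maroon: m→r is +5, a→g is +6, r→y is +7, o→w is +8 — the shift increases by 1 each position. The shift increases by 1 at each position, starting from +5: 5, 6, 7, ….
Decoding kojbryy: k−5=f, o−6=i, j−7=c, b−8=t, r−9=i, y−10=o, y−11=n.

fiction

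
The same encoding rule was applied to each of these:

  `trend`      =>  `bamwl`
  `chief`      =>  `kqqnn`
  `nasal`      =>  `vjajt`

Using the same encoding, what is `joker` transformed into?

Shifts by position in trend: pos 0: t→b (+8), pos 1: r→a (+9), pos 2: e→m (+8), pos 3: n→w (+9) — repeating every 2. The shifts repeat in a cycle of length 2: positions 0,1,… shift by +8, +9, then the pattern repeats.
For joker: j+8=r, o+9=x, k+8=s, e+9=n, r+8=z.

rxsnz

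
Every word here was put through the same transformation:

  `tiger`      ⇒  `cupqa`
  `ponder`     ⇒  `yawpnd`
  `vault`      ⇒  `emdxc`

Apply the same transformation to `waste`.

fmbfn

Shifts by position in tiger: pos 0: t→c (+9), pos 1: i→u (+12), pos 2: g→p (+9), pos 3: e→q (+12) — repeating every 2. It's a Vigenère-style cipher with numeric key [9,12]: position i shifts by key[i mod 2].
Applying it to waste: w+9=f, a+12=m, s+9=b, t+12=f, e+9=n.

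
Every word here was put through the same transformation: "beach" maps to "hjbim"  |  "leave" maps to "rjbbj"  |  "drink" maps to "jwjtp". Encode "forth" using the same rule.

Shifts by position in beach: pos 0: b→h (+6), pos 1: e→j (+5), pos 2: a→b (+1), pos 3: c→i (+6), pos 4: h→m (+5) — repeating every 3. The shifts repeat in a cycle of length 3: positions 0,1,… shift by +6, +5, +1, then the pattern repeats.
On forth: f+6=l, o+5=t, r+1=s, t+6=z, h+5=m.

ltszm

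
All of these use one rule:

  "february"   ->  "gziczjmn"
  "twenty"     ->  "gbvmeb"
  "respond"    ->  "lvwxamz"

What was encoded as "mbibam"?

estate

The output letters match the input read backwards, each shifted +8: february reversed is yraurbef. The word is reversed, then every letter is shifted forward by 8.
Undoing it on mbibam: shift back: m−8=e, b−8=t, i−8=a, b−8=t, a−8=s, m−8=e → etatse; then reverse → estate.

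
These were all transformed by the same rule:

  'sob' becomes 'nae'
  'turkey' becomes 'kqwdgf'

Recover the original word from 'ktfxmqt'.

healthy

The output letters match the input read backwards, each shifted +12: sob reversed is bos. The word is reversed, then every letter is shifted forward by 12.
Undoing it on ktfxmqt: shift back: k−12=y, t−12=h, f−12=t, x−12=l, m−12=a, q−12=e, t−12=h → yhtlaeh; then reverse → healthy.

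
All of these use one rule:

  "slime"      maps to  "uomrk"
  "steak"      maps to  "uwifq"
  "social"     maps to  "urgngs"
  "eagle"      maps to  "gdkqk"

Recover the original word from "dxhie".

In slime: s→u is +2, l→o is +3, i→m is +4, m→r is +5 — the shift increases by 1 each position. Letter i (0-indexed) is shifted by i+2, so successive shifts are 2, 3, 4, ….
Undoing it on dxhie: d−2=b, x−3=u, h−4=d, i−5=d, e−6=y.

buddy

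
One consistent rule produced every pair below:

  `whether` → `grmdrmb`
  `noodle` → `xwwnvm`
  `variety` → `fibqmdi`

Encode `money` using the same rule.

wwxmi

The shift depends on letter class: consonant w→g is +10, but vowel e→m is +8. Two shifts are in play — +8 for a/e/i/o/u, +10 for every other letter.
Applying it to money: m(cons)+10=w, o(vowel)+8=w, n(cons)+10=x, e(vowel)+8=m, y(cons)+10=i.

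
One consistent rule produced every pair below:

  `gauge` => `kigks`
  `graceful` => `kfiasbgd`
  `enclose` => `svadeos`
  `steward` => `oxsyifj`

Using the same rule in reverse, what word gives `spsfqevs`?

Each letter's alphabet position (a=0..z=25) is mapped through 9·x+8 mod 26 — an affine cipher.
Decoding spsfqevs: s(18)→3·(18−8)≡4=e; p(15)→3·(15−8)≡21=v; s(18)→3·(18−8)≡4=e; f(5)→3·(5−8)≡17=r; q(16)→3·(16−8)≡24=y; e(4)→3·(4−8)≡14=o; v(21)→3·(21−8)≡13=n; s(18)→3·(18−8)≡4=e (all mod 26).

everyone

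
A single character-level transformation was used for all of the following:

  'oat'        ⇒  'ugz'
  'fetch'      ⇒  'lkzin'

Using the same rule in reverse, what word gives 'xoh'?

Compare letters: o→u is +6, a→g is +6, t→z is +6 — a constant shift. It's a constant shift of +6 (ROT6).
Undoing it on xoh: x−6=r, o−6=i, h−6=b.

rib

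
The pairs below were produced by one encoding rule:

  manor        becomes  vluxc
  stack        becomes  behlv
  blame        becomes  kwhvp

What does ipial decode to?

zebra

Shifts by position in manor: pos 0: m→v (+9), pos 1: a→l (+11), pos 2: n→u (+7), pos 3: o→x (+9), pos 4: r→c (+11) — repeating every 3. A repeating key of period 3 is used — shifts +9, +11, +7 over and over.
Decoding ipial: i−9=z, p−11=e, i−7=b, a−9=r, l−11=a.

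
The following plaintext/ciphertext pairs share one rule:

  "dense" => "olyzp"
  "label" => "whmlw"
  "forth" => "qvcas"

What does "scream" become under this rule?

The shifts repeat in a cycle of length 2: positions 0,1,… shift by +11, +7, then the pattern repeats.
On scream: s+11=d, c+7=j, r+11=c, e+7=l, a+11=l, m+7=t.

djcllt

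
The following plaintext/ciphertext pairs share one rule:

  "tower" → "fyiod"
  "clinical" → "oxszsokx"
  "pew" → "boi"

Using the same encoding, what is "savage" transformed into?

The shift depends on letter class: consonant t→f is +12, but vowel o→y is +10. Two shifts are in play — +10 for a/e/i/o/u, +12 for every other letter.
For savage: s(cons)+12=e, a(vowel)+10=k, v(cons)+12=h, a(vowel)+10=k, g(cons)+12=s, e(vowel)+10=o.

ekhkso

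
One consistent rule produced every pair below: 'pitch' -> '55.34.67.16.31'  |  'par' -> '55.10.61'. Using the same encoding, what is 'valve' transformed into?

p(#16)→55 and i(#9)→34: differences scale by 3, so n = 3·pos + 7. The formula is n = 3×(alphabet index, a=1) + 7.
On valve: v=22→73, a=1→10, l=12→43, v=22→73, e=5→22.

73.10.43.73.22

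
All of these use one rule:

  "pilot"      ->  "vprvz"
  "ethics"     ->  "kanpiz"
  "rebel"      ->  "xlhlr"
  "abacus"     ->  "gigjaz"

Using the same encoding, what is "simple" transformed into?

Shifts by position in pilot: pos 0: p→v (+6), pos 1: i→p (+7), pos 2: l→r (+6), pos 3: o→v (+7) — repeating every 2. A repeating key of period 2 is used — shifts +6, +7 over and over.
On simple: s+6=y, i+7=p, m+6=s, p+7=w, l+6=r, e+7=l.

ypswrl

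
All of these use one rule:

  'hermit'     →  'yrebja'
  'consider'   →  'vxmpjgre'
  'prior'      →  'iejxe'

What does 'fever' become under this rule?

Treating letters as 0–25, the rule is x ↦ 11x + 25 (mod 26).
Applying it to fever: f(5)→11·5+25≡2=c; e(4)→11·4+25≡17=r; v(21)→11·21+25≡22=w; e(4)→11·4+25≡17=r; r(17)→11·17+25≡4=e (all mod 26).

crwre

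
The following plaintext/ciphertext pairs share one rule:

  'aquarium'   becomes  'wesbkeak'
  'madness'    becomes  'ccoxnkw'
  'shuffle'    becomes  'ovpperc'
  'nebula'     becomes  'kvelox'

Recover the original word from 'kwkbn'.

Read the word backwards and shift each letter +10.
Reversing it on kwkbn: shift back: k−10=a, w−10=m, k−10=a, b−10=r, n−10=d → amard; then reverse → drama.

drama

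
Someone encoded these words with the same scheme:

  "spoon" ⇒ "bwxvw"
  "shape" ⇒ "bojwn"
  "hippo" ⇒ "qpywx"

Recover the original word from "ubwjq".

lunch

Shifts by position in spoon: pos 0: s→b (+9), pos 1: p→w (+7), pos 2: o→x (+9), pos 3: o→v (+7) — repeating every 2. The shifts repeat in a cycle of length 2: positions 0,1,… shift by +9, +7, then the pattern repeats.
Reversing it on ubwjq: u−9=l, b−7=u, w−9=n, j−7=c, q−9=h.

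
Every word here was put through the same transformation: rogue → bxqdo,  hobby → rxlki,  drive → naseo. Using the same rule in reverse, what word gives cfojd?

Shifts by position in rogue: pos 0: r→b (+10), pos 1: o→x (+9), pos 2: g→q (+10), pos 3: u→d (+9) — repeating every 2. A repeating key of period 2 is used — shifts +10, +9 over and over.
Reversing it on cfojd: c−10=s, f−9=w, o−10=e, j−9=a, d−10=t.

sweat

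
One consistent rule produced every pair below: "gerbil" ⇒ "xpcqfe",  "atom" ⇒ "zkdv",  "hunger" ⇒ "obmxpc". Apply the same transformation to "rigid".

cfxfy

g(6)→x(23) and e(4)→p(15) fit y≡17x+25 (mod 26); the inverse of 17 mod 26 is 23. Each letter's alphabet position (a=0..z=25) is mapped through 17·x+25 mod 26 — an affine cipher.
For rigid: r(17)→17·17+25≡2=c; i(8)→17·8+25≡5=f; g(6)→17·6+25≡23=x; i(8)→17·8+25≡5=f; d(3)→17·3+25≡24=y (all mod 26).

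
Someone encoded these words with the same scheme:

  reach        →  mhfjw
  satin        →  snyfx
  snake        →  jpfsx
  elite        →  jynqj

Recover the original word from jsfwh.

The output letters match the input read backwards, each shifted +5: reach reversed is hcaer. Read the word backwards and shift each letter +5.
Decoding jsfwh: shift back: j−5=e, s−5=n, f−5=a, w−5=r, h−5=c → enarc; then reverse → crane.

crane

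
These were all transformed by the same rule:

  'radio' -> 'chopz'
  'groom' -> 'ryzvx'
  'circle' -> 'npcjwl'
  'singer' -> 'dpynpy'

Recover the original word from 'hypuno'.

Shifts by position in radio: pos 0: r→c (+11), pos 1: a→h (+7), pos 2: d→o (+11), pos 3: i→p (+7) — repeating every 2. The shifts repeat in a cycle of length 2: positions 0,1,… shift by +11, +7, then the pattern repeats.
Reversing it on hypuno: h−11=w, y−7=r, p−11=e, u−7=n, n−11=c, o−7=h.

wrench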